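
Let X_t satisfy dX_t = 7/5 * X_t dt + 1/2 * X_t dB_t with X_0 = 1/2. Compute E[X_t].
E[X_t] = exp(7*t/5)/2

For GBM dX = mu X dt + sigma X dB with X_0 = x_0, apply Itô to Y = log X: dY = (mu - sigma^2/2) dt + sigma dB, so Y_t = log(x_0) + (mu - sigma^2/2) t + sigma B_t and hence X_t = x_0 * exp((mu - sigma^2/2) t + sigma B_t).
With mu = 7/5, sigma = 1/2, x_0 = 1/2, this gives:
  X_t = 1/2 * exp((51/40) * t + (1/2) * B_t).
Since sigma*B_t ~ Normal(0, sigma^2 t), E[exp(sigma*B_t)] = exp(sigma^2 t / 2); so E[X_t] = x_0 * exp((mu - sigma^2/2) t) * exp(sigma^2 t / 2) = x_0 * exp(mu t) = exp(7*t/5)/2.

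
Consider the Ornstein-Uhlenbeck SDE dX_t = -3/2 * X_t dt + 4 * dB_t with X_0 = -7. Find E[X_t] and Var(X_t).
E[X_t] = -7*exp(-3*t/2); Var(X_t) = 16/3 - 16*exp(-3*t)/3

The OU SDE dX = -theta X dt + sigma dB admits the integrating factor exp(theta t): d(exp(theta t) X_t) = sigma exp(theta t) dB_t. Integrating from 0 to t:
  X_t = x_0 * exp(-theta t) + sigma * int_0^t exp(-theta (t-s)) dB_s.
The Itô integral has mean 0 and (by the Itô isometry) variance sigma^2 * int_0^t exp(-2 theta (t - s)) ds = sigma^2 * (1 - exp(-2 theta t)) / (2 theta).
With theta = 3/2, sigma = 4, x_0 = -7:
  E[X_t] = -7 * exp(-3/2 t) = -7*exp(-3*t/2)
  Var(X_t) = (4)^2 * (1 - exp(-2*3/2 t)) / (2 * 3/2) = 16/3 - 16*exp(-3*t)/3.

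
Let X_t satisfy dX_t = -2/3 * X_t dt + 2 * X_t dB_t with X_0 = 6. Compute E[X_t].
E[X_t] = 6*exp(-2*t/3)

For GBM dX = mu X dt + sigma X dB with X_0 = x_0, apply Itô to Y = log X: dY = (mu - sigma^2/2) dt + sigma dB, so Y_t = log(x_0) + (mu - sigma^2/2) t + sigma B_t and hence X_t = x_0 * exp((mu - sigma^2/2) t + sigma B_t).
With mu = -2/3, sigma = 2, x_0 = 6, this gives:
  X_t = 6 * exp((-8/3) * t + (2) * B_t).
Since sigma*B_t ~ Normal(0, sigma^2 t), E[exp(sigma*B_t)] = exp(sigma^2 t / 2); so E[X_t] = x_0 * exp((mu - sigma^2/2) t) * exp(sigma^2 t / 2) = x_0 * exp(mu t) = 6*exp(-2*t/3).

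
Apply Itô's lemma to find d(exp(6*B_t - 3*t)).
d(exp(6*B_t - 3*t)) = (15*exp(6*B_t - 3*t)) dt + (6*exp(6*B_t - 3*t)) dB_t

Itô's formula for f(t, x): d f(t, B_t) = (f_t + (1/2) f_xx) dt + f_x dB_t. Compute partials of f(t, x) = exp(-3*t + 6*x):
  f_t(t,x)  = -3*exp(-3*t + 6*x)
  f_x(t,x)  = 6*exp(-3*t + 6*x)
  f_xx(t,x) = 36*exp(-3*t + 6*x)
Assemble drift = f_t + (1/2) f_xx = 15*exp(-3*t + 6*x) and diffusion = f_x = 6*exp(-3*t + 6*x). Substituting x = B_t:
  d(exp(6*B_t - 3*t)) = (15*exp(6*B_t - 3*t)) dt + (6*exp(6*B_t - 3*t)) dB_t.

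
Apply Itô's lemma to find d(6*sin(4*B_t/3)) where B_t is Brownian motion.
d(6*sin(4*B_t/3)) = (-16*sin(4*B_t/3)/3) dt + (8*cos(4*B_t/3)) dB_t

Itô's formula for f(B_t) gives d f(B_t) = f'(B_t) dB_t + (1/2) f''(B_t) dt. Compute derivatives of f(x) = 6*sin(4*x/3):
  f'(x)  = 8*cos(4*x/3)
  f''(x) = -32*sin(4*x/3)/3
Substitute x = B_t and multiply the f'' term by 1/2:
  drift     = (1/2) * (-32*sin(4*x/3)/3) evaluated at B_t = -16*sin(4*B_t/3)/3
  diffusion = (8*cos(4*x/3)) evaluated at B_t = 8*cos(4*B_t/3)
Therefore d(6*sin(4*B_t/3)) = (-16*sin(4*B_t/3)/3) dt + (8*cos(4*B_t/3)) dB_t.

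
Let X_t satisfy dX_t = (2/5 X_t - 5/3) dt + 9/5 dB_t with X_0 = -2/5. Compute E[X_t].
E[X_t] = 25/6 - 137*exp(2*t/5)/30

Taking expectations and using E[dB_t] = 0, the mean m(t) = E[X_t] satisfies the ODE m'(t) = a m(t) + b with m(0) = x_0. With a = 2/5, b = -5/3, x_0 = -2/5, the solution is
  m(t) = x_0 * exp(a t) + (b/a) * (exp(a t) - 1)
       = (-2/5) * exp((2/5) t) + ((-5/3)/(2/5)) * (exp((2/5) t) - 1)
       = 25/6 - 137*exp(2*t/5)/30.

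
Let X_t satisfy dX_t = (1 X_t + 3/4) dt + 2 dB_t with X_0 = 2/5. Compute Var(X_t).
Var(X_t) = 2*exp(2*t) - 2

The variance V(t) = Var(X_t) satisfies V'(t) = 2 a V(t) + c^2 with V(0) = 0 (drift coefficient is linear in X, diffusion is constant). With a = 1, c = 2, the solution is
  V(t) = (c^2 / (2 a)) * (exp(2 a t) - 1)
       = (2^2 / (2*1)) * (exp(2 t) - 1)
       = 2*exp(2*t) - 2.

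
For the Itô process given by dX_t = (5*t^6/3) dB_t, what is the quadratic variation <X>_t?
<X>_t = 25*t^13/117

For an Itô process dX_t = a(t) dt + b(t) dB_t, the quadratic variation is <X>_t = int_0^t b(s)^2 ds (the drift term does not contribute). Here b(s) = 5*s^6/3, so
  b(s)^2 = 25*s^12/9.
Integrating from 0 to t:
  <X>_t = int_0^t (25*s^12/9) ds = 25*t^13/117.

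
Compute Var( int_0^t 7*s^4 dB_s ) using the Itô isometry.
Var = 49*t^9/9

The Itô integral of a deterministic integrand f(s) has mean 0 because each increment f(s) * (B_{s+ds} - B_s) has mean 0. By the Itô isometry:
  Var( int_0^t f(s) dB_s ) = E[ (int_0^t f(s) dB_s)^2 ] = int_0^t f(s)^2 ds.
Here f(s) = 7*s^4, so f(s)^2 = 49*s^8. Integrate:
  int_0^t (49*s^8) ds = 49*t^9/9.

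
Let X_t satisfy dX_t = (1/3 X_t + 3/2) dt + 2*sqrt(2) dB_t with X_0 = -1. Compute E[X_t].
E[X_t] = 7*exp(t/3)/2 - 9/2

Taking expectations and using E[dB_t] = 0, the mean m(t) = E[X_t] satisfies the ODE m'(t) = a m(t) + b with m(0) = x_0. With a = 1/3, b = 3/2, x_0 = -1, the solution is
  m(t) = x_0 * exp(a t) + (b/a) * (exp(a t) - 1)
       = (-1) * exp((1/3) t) + ((3/2)/(1/3)) * (exp((1/3) t) - 1)
       = 7*exp(t/3)/2 - 9/2.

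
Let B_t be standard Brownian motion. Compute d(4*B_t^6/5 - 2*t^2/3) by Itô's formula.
d(4*B_t^6/5 - 2*t^2/3) = (12*B_t^4 - 4*t/3) dt + (24*B_t^5/5) dB_t

Itô's formula for f(t, x): d f(t, B_t) = (f_t + (1/2) f_xx) dt + f_x dB_t. Compute partials of f(t, x) = -2*t^2/3 + 4*x^6/5:
  f_t(t,x)  = -4*t/3
  f_x(t,x)  = 24*x^5/5
  f_xx(t,x) = 24*x^4
Assemble drift = f_t + (1/2) f_xx = -4*t/3 + 12*x^4 and diffusion = f_x = 24*x^5/5. Substituting x = B_t:
  d(4*B_t^6/5 - 2*t^2/3) = (12*B_t^4 - 4*t/3) dt + (24*B_t^5/5) dB_t.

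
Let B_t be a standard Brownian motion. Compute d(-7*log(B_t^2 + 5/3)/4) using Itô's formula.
d(-7*log(B_t^2 + 5/3)/4) = (21*(3*B_t^2 - 5)/(4*(3*B_t^2 + 5)^2)) dt + (-21*B_t/(6*B_t^2 + 10)) dB_t

Itô's formula for f(B_t) gives d f(B_t) = f'(B_t) dB_t + (1/2) f''(B_t) dt. Compute derivatives of f(x) = -7*log(x^2 + 5/3)/4:
  f'(x)  = -21*x/(6*x^2 + 10)
  f''(x) = 21*(3*x^2 - 5)/(2*(3*x^2 + 5)^2)
Substitute x = B_t and multiply the f'' term by 1/2:
  drift     = (1/2) * (21*(3*x^2 - 5)/(2*(3*x^2 + 5)^2)) evaluated at B_t = 21*(3*B_t^2 - 5)/(4*(3*B_t^2 + 5)^2)
  diffusion = (-21*x/(6*x^2 + 10)) evaluated at B_t = -21*B_t/(6*B_t^2 + 10)
Therefore d(-7*log(B_t^2 + 5/3)/4) = (21*(3*B_t^2 - 5)/(4*(3*B_t^2 + 5)^2)) dt + (-21*B_t/(6*B_t^2 + 10)) dB_t.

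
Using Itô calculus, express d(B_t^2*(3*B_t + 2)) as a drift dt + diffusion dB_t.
d(B_t^2*(3*B_t + 2)) = (9*B_t + 2) dt + (B_t*(9*B_t + 4)) dB_t

Itô's formula for f(B_t) gives d f(B_t) = f'(B_t) dB_t + (1/2) f''(B_t) dt. Compute derivatives of f(x) = x^2*(3*x + 2):
  f'(x)  = x*(9*x + 4)
  f''(x) = 18*x + 4
Substitute x = B_t and multiply the f'' term by 1/2:
  drift     = (1/2) * (18*x + 4) evaluated at B_t = 9*B_t + 2
  diffusion = (x*(9*x + 4)) evaluated at B_t = B_t*(9*B_t + 4)
Therefore d(B_t^2*(3*B_t + 2)) = (9*B_t + 2) dt + (B_t*(9*B_t + 4)) dB_t.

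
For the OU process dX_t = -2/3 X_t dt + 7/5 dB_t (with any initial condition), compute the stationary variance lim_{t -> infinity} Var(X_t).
lim Var(X_t) = 147/100

The OU SDE dX = -theta X dt + sigma dB admits the integrating factor exp(theta t): d(exp(theta t) X_t) = sigma exp(theta t) dB_t. Integrating from 0 to t gives X_t = x_0 * exp(-theta t) + sigma * int_0^t exp(-theta (t-s)) dB_s for any initial x_0. The Itô integral has variance (by the Itô isometry) sigma^2 * int_0^t exp(-2 theta (t - s)) ds = sigma^2 * (1 - exp(-2 theta t)) / (2 theta), independent of x_0.
With theta = 2/3, sigma = 7/5:
  Var(X_t) = (7/5)^2 * (1 - exp(-2*2/3 t)) / (2 * 2/3) = 147/100 - 147*exp(-4*t/3)/100.
As t -> infinity, exp(-2*2/3 t) -> 0, so the stationary variance is sigma^2 / (2 theta) = 147/100.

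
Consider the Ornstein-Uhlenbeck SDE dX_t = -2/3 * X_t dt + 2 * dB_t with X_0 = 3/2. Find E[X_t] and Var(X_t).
E[X_t] = 3*exp(-2*t/3)/2; Var(X_t) = 3 - 3*exp(-4*t/3)

The OU SDE dX = -theta X dt + sigma dB admits the integrating factor exp(theta t): d(exp(theta t) X_t) = sigma exp(theta t) dB_t. Integrating from 0 to t:
  X_t = x_0 * exp(-theta t) + sigma * int_0^t exp(-theta (t-s)) dB_s.
The Itô integral has mean 0 and (by the Itô isometry) variance sigma^2 * int_0^t exp(-2 theta (t - s)) ds = sigma^2 * (1 - exp(-2 theta t)) / (2 theta).
With theta = 2/3, sigma = 2, x_0 = 3/2:
  E[X_t] = 3/2 * exp(-2/3 t) = 3*exp(-2*t/3)/2
  Var(X_t) = (2)^2 * (1 - exp(-2*2/3 t)) / (2 * 2/3) = 3 - 3*exp(-4*t/3).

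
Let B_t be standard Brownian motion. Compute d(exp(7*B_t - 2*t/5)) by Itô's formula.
d(exp(7*B_t - 2*t/5)) = (241*exp(7*B_t - 2*t/5)/10) dt + (7*exp(7*B_t - 2*t/5)) dB_t

Itô's formula for f(t, x): d f(t, B_t) = (f_t + (1/2) f_xx) dt + f_x dB_t. Compute partials of f(t, x) = exp(-2*t/5 + 7*x):
  f_t(t,x)  = -2*exp(-2*t/5 + 7*x)/5
  f_x(t,x)  = 7*exp(-2*t/5 + 7*x)
  f_xx(t,x) = 49*exp(-2*t/5 + 7*x)
Assemble drift = f_t + (1/2) f_xx = 241*exp(-2*t/5 + 7*x)/10 and diffusion = f_x = 7*exp(-2*t/5 + 7*x). Substituting x = B_t:
  d(exp(7*B_t - 2*t/5)) = (241*exp(7*B_t - 2*t/5)/10) dt + (7*exp(7*B_t - 2*t/5)) dB_t.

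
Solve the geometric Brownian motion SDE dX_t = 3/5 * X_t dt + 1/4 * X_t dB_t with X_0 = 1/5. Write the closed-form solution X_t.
X_t = 1/5 * exp((91/160) * t + (1/4) * B_t)

For GBM dX = mu X dt + sigma X dB with X_0 = x_0, apply Itô to Y = log X: dY = (mu - sigma^2/2) dt + sigma dB, so Y_t = log(x_0) + (mu - sigma^2/2) t + sigma B_t and hence X_t = x_0 * exp((mu - sigma^2/2) t + sigma B_t).
With mu = 3/5, sigma = 1/4, x_0 = 1/5, this gives:
  X_t = 1/5 * exp((91/160) * t + (1/4) * B_t).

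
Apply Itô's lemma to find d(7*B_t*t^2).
d(7*B_t*t^2) = (14*B_t*t) dt + (7*t^2) dB_t

Itô's formula for f(t, x): d f(t, B_t) = (f_t + (1/2) f_xx) dt + f_x dB_t. Compute partials of f(t, x) = 7*t^2*x:
  f_t(t,x)  = 14*t*x
  f_x(t,x)  = 7*t^2
  f_xx(t,x) = 0
Assemble drift = f_t + (1/2) f_xx = 14*t*x and diffusion = f_x = 7*t^2. Substituting x = B_t:
  d(7*B_t*t^2) = (14*B_t*t) dt + (7*t^2) dB_t.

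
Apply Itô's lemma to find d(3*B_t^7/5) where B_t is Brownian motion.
d(3*B_t^7/5) = (63*B_t^5/5) dt + (21*B_t^6/5) dB_t

Itô's formula for f(B_t) gives d f(B_t) = f'(B_t) dB_t + (1/2) f''(B_t) dt. Compute derivatives of f(x) = 3*x^7/5:
  f'(x)  = 21*x^6/5
  f''(x) = 126*x^5/5
Substitute x = B_t and multiply the f'' term by 1/2:
  drift     = (1/2) * (126*x^5/5) evaluated at B_t = 63*B_t^5/5
  diffusion = (21*x^6/5) evaluated at B_t = 21*B_t^6/5
Therefore d(3*B_t^7/5) = (63*B_t^5/5) dt + (21*B_t^6/5) dB_t.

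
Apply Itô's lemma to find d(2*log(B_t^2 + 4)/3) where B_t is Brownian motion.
d(2*log(B_t^2 + 4)/3) = (2*(4 - B_t^2)/(3*(B_t^2 + 4)^2)) dt + (4*B_t/(3*(B_t^2 + 4))) dB_t

Itô's formula for f(B_t) gives d f(B_t) = f'(B_t) dB_t + (1/2) f''(B_t) dt. Compute derivatives of f(x) = 2*log(x^2 + 4)/3:
  f'(x)  = 4*x/(3*(x^2 + 4))
  f''(x) = 4*(4 - x^2)/(3*(x^2 + 4)^2)
Substitute x = B_t and multiply the f'' term by 1/2:
  drift     = (1/2) * (4*(4 - x^2)/(3*(x^2 + 4)^2)) evaluated at B_t = 2*(4 - B_t^2)/(3*(B_t^2 + 4)^2)
  diffusion = (4*x/(3*(x^2 + 4))) evaluated at B_t = 4*B_t/(3*(B_t^2 + 4))
Therefore d(2*log(B_t^2 + 4)/3) = (2*(4 - B_t^2)/(3*(B_t^2 + 4)^2)) dt + (4*B_t/(3*(B_t^2 + 4))) dB_t.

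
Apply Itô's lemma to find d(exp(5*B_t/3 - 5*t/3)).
d(exp(5*B_t/3 - 5*t/3)) = (-5*exp(5*B_t/3 - 5*t/3)/18) dt + (5*exp(5*B_t/3 - 5*t/3)/3) dB_t

Itô's formula for f(t, x): d f(t, B_t) = (f_t + (1/2) f_xx) dt + f_x dB_t. Compute partials of f(t, x) = exp(-5*t/3 + 5*x/3):
  f_t(t,x)  = -5*exp(-5*t/3 + 5*x/3)/3
  f_x(t,x)  = 5*exp(-5*t/3 + 5*x/3)/3
  f_xx(t,x) = 25*exp(-5*t/3 + 5*x/3)/9
Assemble drift = f_t + (1/2) f_xx = -5*exp(-5*t/3 + 5*x/3)/18 and diffusion = f_x = 5*exp(-5*t/3 + 5*x/3)/3. Substituting x = B_t:
  d(exp(5*B_t/3 - 5*t/3)) = (-5*exp(5*B_t/3 - 5*t/3)/18) dt + (5*exp(5*B_t/3 - 5*t/3)/3) dB_t.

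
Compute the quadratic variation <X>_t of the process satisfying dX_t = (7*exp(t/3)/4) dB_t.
<X>_t = 147*exp(2*t/3)/32 - 147/32

For an Itô process dX_t = a(t) dt + b(t) dB_t, the quadratic variation is <X>_t = int_0^t b(s)^2 ds (the drift term does not contribute). Here b(s) = 7*exp(s/3)/4, so
  b(s)^2 = 49*exp(2*s/3)/16.
Integrating from 0 to t:
  <X>_t = int_0^t (49*exp(2*s/3)/16) ds = 147*exp(2*t/3)/32 - 147/32.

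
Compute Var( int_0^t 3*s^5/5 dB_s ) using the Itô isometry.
Var = 9*t^11/275

The Itô integral of a deterministic integrand f(s) has mean 0 because each increment f(s) * (B_{s+ds} - B_s) has mean 0. By the Itô isometry:
  Var( int_0^t f(s) dB_s ) = E[ (int_0^t f(s) dB_s)^2 ] = int_0^t f(s)^2 ds.
Here f(s) = 3*s^5/5, so f(s)^2 = 9*s^10/25. Integrate:
  int_0^t (9*s^10/25) ds = 9*t^11/275.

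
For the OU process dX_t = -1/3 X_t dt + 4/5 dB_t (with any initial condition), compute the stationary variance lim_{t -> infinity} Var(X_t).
lim Var(X_t) = 24/25

The OU SDE dX = -theta X dt + sigma dB admits the integrating factor exp(theta t): d(exp(theta t) X_t) = sigma exp(theta t) dB_t. Integrating from 0 to t gives X_t = x_0 * exp(-theta t) + sigma * int_0^t exp(-theta (t-s)) dB_s for any initial x_0. The Itô integral has variance (by the Itô isometry) sigma^2 * int_0^t exp(-2 theta (t - s)) ds = sigma^2 * (1 - exp(-2 theta t)) / (2 theta), independent of x_0.
With theta = 1/3, sigma = 4/5:
  Var(X_t) = (4/5)^2 * (1 - exp(-2*1/3 t)) / (2 * 1/3) = 24/25 - 24*exp(-2*t/3)/25.
As t -> infinity, exp(-2*1/3 t) -> 0, so the stationary variance is sigma^2 / (2 theta) = 24/25.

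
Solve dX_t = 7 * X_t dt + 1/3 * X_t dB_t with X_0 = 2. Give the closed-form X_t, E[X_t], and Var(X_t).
X_t = 2 * exp((125/18) t + (1/3) B_t); E[X_t] = 2*exp(7*t); Var(X_t) = 4*(exp(t/9) - 1)*exp(14*t)

For GBM dX = mu X dt + sigma X dB with X_0 = x_0, apply Itô to Y = log X: dY = (mu - sigma^2/2) dt + sigma dB, so Y_t = log(x_0) + (mu - sigma^2/2) t + sigma B_t and hence X_t = x_0 * exp((mu - sigma^2/2) t + sigma B_t).
With mu = 7, sigma = 1/3, x_0 = 2, this gives:
  X_t = 2 * exp((125/18) * t + (1/3) * B_t).
Since sigma*B_t ~ Normal(0, sigma^2 t), E[exp(sigma*B_t)] = exp(sigma^2 t / 2); so E[X_t] = x_0 * exp((mu - sigma^2/2) t) * exp(sigma^2 t / 2) = x_0 * exp(mu t) = 2*exp(7*t).
Var(X_t) = E[X_t^2] - (E[X_t])^2 = x_0^2 * exp(2 mu t) * (exp(sigma^2 t) - 1) = 4*(exp(t/9) - 1)*exp(14*t).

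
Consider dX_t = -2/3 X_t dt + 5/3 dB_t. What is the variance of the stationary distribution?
lim Var(X_t) = 25/12

The OU SDE dX = -theta X dt + sigma dB admits the integrating factor exp(theta t): d(exp(theta t) X_t) = sigma exp(theta t) dB_t. Integrating from 0 to t gives X_t = x_0 * exp(-theta t) + sigma * int_0^t exp(-theta (t-s)) dB_s for any initial x_0. The Itô integral has variance (by the Itô isometry) sigma^2 * int_0^t exp(-2 theta (t - s)) ds = sigma^2 * (1 - exp(-2 theta t)) / (2 theta), independent of x_0.
With theta = 2/3, sigma = 5/3:
  Var(X_t) = (5/3)^2 * (1 - exp(-2*2/3 t)) / (2 * 2/3) = 25/12 - 25*exp(-4*t/3)/12.
As t -> infinity, exp(-2*2/3 t) -> 0, so the stationary variance is sigma^2 / (2 theta) = 25/12.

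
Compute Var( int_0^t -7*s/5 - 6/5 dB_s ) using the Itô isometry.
Var = t*(49*t^2 + 126*t + 108)/75

The Itô integral of a deterministic integrand f(s) has mean 0 because each increment f(s) * (B_{s+ds} - B_s) has mean 0. By the Itô isometry:
  Var( int_0^t f(s) dB_s ) = E[ (int_0^t f(s) dB_s)^2 ] = int_0^t f(s)^2 ds.
Here f(s) = -7*s/5 - 6/5, so f(s)^2 = (7*s + 6)^2/25. Integrate:
  int_0^t ((7*s + 6)^2/25) ds = t*(49*t^2 + 126*t + 108)/75.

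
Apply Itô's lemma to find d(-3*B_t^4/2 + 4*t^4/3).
d(-3*B_t^4/2 + 4*t^4/3) = (-9*B_t^2 + 16*t^3/3) dt + (-6*B_t^3) dB_t

Itô's formula for f(t, x): d f(t, B_t) = (f_t + (1/2) f_xx) dt + f_x dB_t. Compute partials of f(t, x) = 4*t^4/3 - 3*x^4/2:
  f_t(t,x)  = 16*t^3/3
  f_x(t,x)  = -6*x^3
  f_xx(t,x) = -18*x^2
Assemble drift = f_t + (1/2) f_xx = 16*t^3/3 - 9*x^2 and diffusion = f_x = -6*x^3. Substituting x = B_t:
  d(-3*B_t^4/2 + 4*t^4/3) = (-9*B_t^2 + 16*t^3/3) dt + (-6*B_t^3) dB_t.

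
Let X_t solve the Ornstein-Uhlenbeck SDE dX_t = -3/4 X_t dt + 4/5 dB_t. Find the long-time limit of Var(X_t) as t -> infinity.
lim Var(X_t) = 32/75

The OU SDE dX = -theta X dt + sigma dB admits the integrating factor exp(theta t): d(exp(theta t) X_t) = sigma exp(theta t) dB_t. Integrating from 0 to t gives X_t = x_0 * exp(-theta t) + sigma * int_0^t exp(-theta (t-s)) dB_s for any initial x_0. The Itô integral has variance (by the Itô isometry) sigma^2 * int_0^t exp(-2 theta (t - s)) ds = sigma^2 * (1 - exp(-2 theta t)) / (2 theta), independent of x_0.
With theta = 3/4, sigma = 4/5:
  Var(X_t) = (4/5)^2 * (1 - exp(-2*3/4 t)) / (2 * 3/4) = 32/75 - 32*exp(-3*t/2)/75.
As t -> infinity, exp(-2*3/4 t) -> 0, so the stationary variance is sigma^2 / (2 theta) = 32/75.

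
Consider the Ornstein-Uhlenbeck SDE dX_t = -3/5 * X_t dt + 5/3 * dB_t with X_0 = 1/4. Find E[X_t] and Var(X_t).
E[X_t] = exp(-3*t/5)/4; Var(X_t) = 125/54 - 125*exp(-6*t/5)/54

The OU SDE dX = -theta X dt + sigma dB admits the integrating factor exp(theta t): d(exp(theta t) X_t) = sigma exp(theta t) dB_t. Integrating from 0 to t:
  X_t = x_0 * exp(-theta t) + sigma * int_0^t exp(-theta (t-s)) dB_s.
The Itô integral has mean 0 and (by the Itô isometry) variance sigma^2 * int_0^t exp(-2 theta (t - s)) ds = sigma^2 * (1 - exp(-2 theta t)) / (2 theta).
With theta = 3/5, sigma = 5/3, x_0 = 1/4:
  E[X_t] = 1/4 * exp(-3/5 t) = exp(-3*t/5)/4
  Var(X_t) = (5/3)^2 * (1 - exp(-2*3/5 t)) / (2 * 3/5) = 125/54 - 125*exp(-6*t/5)/54.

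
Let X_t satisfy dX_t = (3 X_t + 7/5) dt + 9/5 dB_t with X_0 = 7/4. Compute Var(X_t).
Var(X_t) = 27*exp(6*t)/50 - 27/50

The variance V(t) = Var(X_t) satisfies V'(t) = 2 a V(t) + c^2 with V(0) = 0 (drift coefficient is linear in X, diffusion is constant). With a = 3, c = 9/5, the solution is
  V(t) = (c^2 / (2 a)) * (exp(2 a t) - 1)
       = ((9/5)^2 / (2*3)) * (exp(6 t) - 1)
       = 27*exp(6*t)/50 - 27/50.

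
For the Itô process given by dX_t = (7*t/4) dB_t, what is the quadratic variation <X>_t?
<X>_t = 49*t^3/48

For an Itô process dX_t = a(t) dt + b(t) dB_t, the quadratic variation is <X>_t = int_0^t b(s)^2 ds (the drift term does not contribute). Here b(s) = 7*s/4, so
  b(s)^2 = 49*s^2/16.
Integrating from 0 to t:
  <X>_t = int_0^t (49*s^2/16) ds = 49*t^3/48.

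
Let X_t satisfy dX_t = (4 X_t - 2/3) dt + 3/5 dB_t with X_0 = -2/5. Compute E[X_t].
E[X_t] = 1/6 - 17*exp(4*t)/30

Taking expectations and using E[dB_t] = 0, the mean m(t) = E[X_t] satisfies the ODE m'(t) = a m(t) + b with m(0) = x_0. With a = 4, b = -2/3, x_0 = -2/5, the solution is
  m(t) = x_0 * exp(a t) + (b/a) * (exp(a t) - 1)
       = (-2/5) * exp(4 t) + ((-2/3)/4) * (exp(4 t) - 1)
       = 1/6 - 17*exp(4*t)/30.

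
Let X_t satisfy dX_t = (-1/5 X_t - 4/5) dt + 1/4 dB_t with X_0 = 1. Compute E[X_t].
E[X_t] = -4 + 5*exp(-t/5)

Taking expectations and using E[dB_t] = 0, the mean m(t) = E[X_t] satisfies the ODE m'(t) = a m(t) + b with m(0) = x_0. With a = -1/5, b = -4/5, x_0 = 1, the solution is
  m(t) = x_0 * exp(a t) + (b/a) * (exp(a t) - 1)
       = 1 * exp((-1/5) t) + ((-4/5)/(-1/5)) * (exp((-1/5) t) - 1)
       = -4 + 5*exp(-t/5).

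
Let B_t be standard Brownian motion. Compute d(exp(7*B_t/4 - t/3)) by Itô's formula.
d(exp(7*B_t/4 - t/3)) = (115*exp(7*B_t/4 - t/3)/96) dt + (7*exp(7*B_t/4 - t/3)/4) dB_t

Itô's formula for f(t, x): d f(t, B_t) = (f_t + (1/2) f_xx) dt + f_x dB_t. Compute partials of f(t, x) = exp(-t/3 + 7*x/4):
  f_t(t,x)  = -exp(-t/3 + 7*x/4)/3
  f_x(t,x)  = 7*exp(-t/3 + 7*x/4)/4
  f_xx(t,x) = 49*exp(-t/3 + 7*x/4)/16
Assemble drift = f_t + (1/2) f_xx = 115*exp(-t/3 + 7*x/4)/96 and diffusion = f_x = 7*exp(-t/3 + 7*x/4)/4. Substituting x = B_t:
  d(exp(7*B_t/4 - t/3)) = (115*exp(7*B_t/4 - t/3)/96) dt + (7*exp(7*B_t/4 - t/3)/4) dB_t.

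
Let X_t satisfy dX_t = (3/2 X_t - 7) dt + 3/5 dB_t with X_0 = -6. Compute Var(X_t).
Var(X_t) = 3*exp(3*t)/25 - 3/25

The variance V(t) = Var(X_t) satisfies V'(t) = 2 a V(t) + c^2 with V(0) = 0 (drift coefficient is linear in X, diffusion is constant). With a = 3/2, c = 3/5, the solution is
  V(t) = (c^2 / (2 a)) * (exp(2 a t) - 1)
       = ((3/5)^2 / (2*(3/2))) * (exp(3 t) - 1)
       = 3*exp(3*t)/25 - 3/25.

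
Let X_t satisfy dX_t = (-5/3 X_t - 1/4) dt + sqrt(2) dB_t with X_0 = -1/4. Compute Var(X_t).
Var(X_t) = 3/5 - 3*exp(-10*t/3)/5

The variance V(t) = Var(X_t) satisfies V'(t) = 2 a V(t) + c^2 with V(0) = 0 (drift coefficient is linear in X, diffusion is constant). With a = -5/3, c = sqrt(2), the solution is
  V(t) = (c^2 / (2 a)) * (exp(2 a t) - 1)
       = (sqrt(2)^2 / (2*(-5/3))) * (exp((-10/3) t) - 1)
       = 3/5 - 3*exp(-10*t/3)/5.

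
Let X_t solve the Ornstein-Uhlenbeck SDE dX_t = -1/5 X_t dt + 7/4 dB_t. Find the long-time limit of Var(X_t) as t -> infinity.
lim Var(X_t) = 245/32

The OU SDE dX = -theta X dt + sigma dB admits the integrating factor exp(theta t): d(exp(theta t) X_t) = sigma exp(theta t) dB_t. Integrating from 0 to t gives X_t = x_0 * exp(-theta t) + sigma * int_0^t exp(-theta (t-s)) dB_s for any initial x_0. The Itô integral has variance (by the Itô isometry) sigma^2 * int_0^t exp(-2 theta (t - s)) ds = sigma^2 * (1 - exp(-2 theta t)) / (2 theta), independent of x_0.
With theta = 1/5, sigma = 7/4:
  Var(X_t) = (7/4)^2 * (1 - exp(-2*1/5 t)) / (2 * 1/5) = 245/32 - 245*exp(-2*t/5)/32.
As t -> infinity, exp(-2*1/5 t) -> 0, so the stationary variance is sigma^2 / (2 theta) = 245/32.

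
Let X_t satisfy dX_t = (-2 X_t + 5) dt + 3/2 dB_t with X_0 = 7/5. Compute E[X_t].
E[X_t] = 5/2 - 11*exp(-2*t)/10

Taking expectations and using E[dB_t] = 0, the mean m(t) = E[X_t] satisfies the ODE m'(t) = a m(t) + b with m(0) = x_0. With a = -2, b = 5, x_0 = 7/5, the solution is
  m(t) = x_0 * exp(a t) + (b/a) * (exp(a t) - 1)
       = (7/5) * exp((-2) t) + (5/(-2)) * (exp((-2) t) - 1)
       = 5/2 - 11*exp(-2*t)/10.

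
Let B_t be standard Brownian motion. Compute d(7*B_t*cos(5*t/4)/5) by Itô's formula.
d(7*B_t*cos(5*t/4)/5) = (-7*B_t*sin(5*t/4)/4) dt + (7*cos(5*t/4)/5) dB_t

Itô's formula for f(t, x): d f(t, B_t) = (f_t + (1/2) f_xx) dt + f_x dB_t. Compute partials of f(t, x) = 7*x*cos(5*t/4)/5:
  f_t(t,x)  = -7*x*sin(5*t/4)/4
  f_x(t,x)  = 7*cos(5*t/4)/5
  f_xx(t,x) = 0
Assemble drift = f_t + (1/2) f_xx = -7*x*sin(5*t/4)/4 and diffusion = f_x = 7*cos(5*t/4)/5. Substituting x = B_t:
  d(7*B_t*cos(5*t/4)/5) = (-7*B_t*sin(5*t/4)/4) dt + (7*cos(5*t/4)/5) dB_t.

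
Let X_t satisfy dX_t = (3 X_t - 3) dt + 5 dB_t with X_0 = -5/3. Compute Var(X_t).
Var(X_t) = 25*exp(6*t)/6 - 25/6

The variance V(t) = Var(X_t) satisfies V'(t) = 2 a V(t) + c^2 with V(0) = 0 (drift coefficient is linear in X, diffusion is constant). With a = 3, c = 5, the solution is
  V(t) = (c^2 / (2 a)) * (exp(2 a t) - 1)
       = (5^2 / (2*3)) * (exp(6 t) - 1)
       = 25*exp(6*t)/6 - 25/6.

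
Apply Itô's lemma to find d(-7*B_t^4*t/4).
d(-7*B_t^4*t/4) = (7*B_t^2*(-B_t^2 - 6*t)/4) dt + (-7*B_t^3*t) dB_t

Itô's formula for f(t, x): d f(t, B_t) = (f_t + (1/2) f_xx) dt + f_x dB_t. Compute partials of f(t, x) = -7*t*x^4/4:
  f_t(t,x)  = -7*x^4/4
  f_x(t,x)  = -7*t*x^3
  f_xx(t,x) = -21*t*x^2
Assemble drift = f_t + (1/2) f_xx = 7*x^2*(-6*t - x^2)/4 and diffusion = f_x = -7*t*x^3. Substituting x = B_t:
  d(-7*B_t^4*t/4) = (7*B_t^2*(-B_t^2 - 6*t)/4) dt + (-7*B_t^3*t) dB_t.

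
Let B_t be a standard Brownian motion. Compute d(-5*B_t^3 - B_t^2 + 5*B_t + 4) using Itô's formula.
d(-5*B_t^3 - B_t^2 + 5*B_t + 4) = (-15*B_t - 1) dt + (-15*B_t^2 - 2*B_t + 5) dB_t

Itô's formula for f(B_t) gives d f(B_t) = f'(B_t) dB_t + (1/2) f''(B_t) dt. Compute derivatives of f(x) = -5*x^3 - x^2 + 5*x + 4:
  f'(x)  = -15*x^2 - 2*x + 5
  f''(x) = -30*x - 2
Substitute x = B_t and multiply the f'' term by 1/2:
  drift     = (1/2) * (-30*x - 2) evaluated at B_t = -15*B_t - 1
  diffusion = (-15*x^2 - 2*x + 5) evaluated at B_t = -15*B_t^2 - 2*B_t + 5
Therefore d(-5*B_t^3 - B_t^2 + 5*B_t + 4) = (-15*B_t - 1) dt + (-15*B_t^2 - 2*B_t + 5) dB_t.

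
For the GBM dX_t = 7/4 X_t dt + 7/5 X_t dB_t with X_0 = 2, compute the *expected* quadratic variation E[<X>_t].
E[<X>_t] = 56*exp(273*t/50)/39 - 56/39

<X>_t = int_0^t ((7/5) * X_s)^2 ds. Taking expectation inside the integral: E[<X>_t] = (7/5)^2 * int_0^t E[X_s^2] ds. For GBM, E[X_s^2] = x_0^2 * exp((2 mu + sigma^2) s). Integrating:
  E[<X>_t] = (7/5)^2 * 2^2 * (exp((2*(7/4) + (7/5)^2) t) - 1) / (2*(7/4) + (7/5)^2)
           = (7/5)^2 * 2^2 * (exp((273/50) t) - 1) / (273/50) = 56*exp(273*t/50)/39 - 56/39.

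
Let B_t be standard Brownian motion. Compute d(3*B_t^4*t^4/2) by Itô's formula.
d(3*B_t^4*t^4/2) = (B_t^2*t^3*(6*B_t^2 + 9*t)) dt + (6*B_t^3*t^4) dB_t

Itô's formula for f(t, x): d f(t, B_t) = (f_t + (1/2) f_xx) dt + f_x dB_t. Compute partials of f(t, x) = 3*t^4*x^4/2:
  f_t(t,x)  = 6*t^3*x^4
  f_x(t,x)  = 6*t^4*x^3
  f_xx(t,x) = 18*t^4*x^2
Assemble drift = f_t + (1/2) f_xx = t^3*x^2*(9*t + 6*x^2) and diffusion = f_x = 6*t^4*x^3. Substituting x = B_t:
  d(3*B_t^4*t^4/2) = (B_t^2*t^3*(6*B_t^2 + 9*t)) dt + (6*B_t^3*t^4) dB_t.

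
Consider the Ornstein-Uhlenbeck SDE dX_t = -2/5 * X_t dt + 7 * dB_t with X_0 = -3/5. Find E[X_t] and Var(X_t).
E[X_t] = -3*exp(-2*t/5)/5; Var(X_t) = 245/4 - 245*exp(-4*t/5)/4

The OU SDE dX = -theta X dt + sigma dB admits the integrating factor exp(theta t): d(exp(theta t) X_t) = sigma exp(theta t) dB_t. Integrating from 0 to t:
  X_t = x_0 * exp(-theta t) + sigma * int_0^t exp(-theta (t-s)) dB_s.
The Itô integral has mean 0 and (by the Itô isometry) variance sigma^2 * int_0^t exp(-2 theta (t - s)) ds = sigma^2 * (1 - exp(-2 theta t)) / (2 theta).
With theta = 2/5, sigma = 7, x_0 = -3/5:
  E[X_t] = -3/5 * exp(-2/5 t) = -3*exp(-2*t/5)/5
  Var(X_t) = (7)^2 * (1 - exp(-2*2/5 t)) / (2 * 2/5) = 245/4 - 245*exp(-4*t/5)/4.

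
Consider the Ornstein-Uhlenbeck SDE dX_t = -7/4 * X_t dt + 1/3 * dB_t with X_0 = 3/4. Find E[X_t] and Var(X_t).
E[X_t] = 3*exp(-7*t/4)/4; Var(X_t) = 2/63 - 2*exp(-7*t/2)/63

The OU SDE dX = -theta X dt + sigma dB admits the integrating factor exp(theta t): d(exp(theta t) X_t) = sigma exp(theta t) dB_t. Integrating from 0 to t:
  X_t = x_0 * exp(-theta t) + sigma * int_0^t exp(-theta (t-s)) dB_s.
The Itô integral has mean 0 and (by the Itô isometry) variance sigma^2 * int_0^t exp(-2 theta (t - s)) ds = sigma^2 * (1 - exp(-2 theta t)) / (2 theta).
With theta = 7/4, sigma = 1/3, x_0 = 3/4:
  E[X_t] = 3/4 * exp(-7/4 t) = 3*exp(-7*t/4)/4
  Var(X_t) = (1/3)^2 * (1 - exp(-2*7/4 t)) / (2 * 7/4) = 2/63 - 2*exp(-7*t/2)/63.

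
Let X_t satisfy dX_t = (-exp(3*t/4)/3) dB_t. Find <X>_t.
<X>_t = 2*exp(3*t/2)/27 - 2/27

For an Itô process dX_t = a(t) dt + b(t) dB_t, the quadratic variation is <X>_t = int_0^t b(s)^2 ds (the drift term does not contribute). Here b(s) = -exp(3*s/4)/3, so
  b(s)^2 = exp(3*s/2)/9.
Integrating from 0 to t:
  <X>_t = int_0^t (exp(3*s/2)/9) ds = 2*exp(3*t/2)/27 - 2/27.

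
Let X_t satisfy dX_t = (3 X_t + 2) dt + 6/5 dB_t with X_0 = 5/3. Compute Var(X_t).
Var(X_t) = 6*exp(6*t)/25 - 6/25

The variance V(t) = Var(X_t) satisfies V'(t) = 2 a V(t) + c^2 with V(0) = 0 (drift coefficient is linear in X, diffusion is constant). With a = 3, c = 6/5, the solution is
  V(t) = (c^2 / (2 a)) * (exp(2 a t) - 1)
       = ((6/5)^2 / (2*3)) * (exp(6 t) - 1)
       = 6*exp(6*t)/25 - 6/25.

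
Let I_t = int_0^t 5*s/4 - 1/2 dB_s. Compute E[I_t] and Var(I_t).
E[I_t] = 0; Var(I_t) = t*(25*t^2 - 30*t + 12)/48

The Itô integral of a deterministic integrand f(s) has mean 0 because each increment f(s) * (B_{s+ds} - B_s) has mean 0. By the Itô isometry:
  Var( int_0^t f(s) dB_s ) = E[ (int_0^t f(s) dB_s)^2 ] = int_0^t f(s)^2 ds.
Here f(s) = 5*s/4 - 1/2, so f(s)^2 = (5*s - 2)^2/16. Integrate:
  int_0^t ((5*s - 2)^2/16) ds = t*(25*t^2 - 30*t + 12)/48.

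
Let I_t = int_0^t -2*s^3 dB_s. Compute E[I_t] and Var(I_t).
E[I_t] = 0; Var(I_t) = 4*t^7/7

The Itô integral of a deterministic integrand f(s) has mean 0 because each increment f(s) * (B_{s+ds} - B_s) has mean 0. By the Itô isometry:
  Var( int_0^t f(s) dB_s ) = E[ (int_0^t f(s) dB_s)^2 ] = int_0^t f(s)^2 ds.
Here f(s) = -2*s^3, so f(s)^2 = 4*s^6. Integrate:
  int_0^t (4*s^6) ds = 4*t^7/7.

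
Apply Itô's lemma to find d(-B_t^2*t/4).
d(-B_t^2*t/4) = (-B_t^2/4 - t/4) dt + (-B_t*t/2) dB_t

Itô's formula for f(t, x): d f(t, B_t) = (f_t + (1/2) f_xx) dt + f_x dB_t. Compute partials of f(t, x) = -t*x^2/4:
  f_t(t,x)  = -x^2/4
  f_x(t,x)  = -t*x/2
  f_xx(t,x) = -t/2
Assemble drift = f_t + (1/2) f_xx = -t/4 - x^2/4 and diffusion = f_x = -t*x/2. Substituting x = B_t:
  d(-B_t^2*t/4) = (-B_t^2/4 - t/4) dt + (-B_t*t/2) dB_t.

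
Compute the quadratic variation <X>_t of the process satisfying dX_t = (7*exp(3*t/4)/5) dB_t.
<X>_t = 98*exp(3*t/2)/75 - 98/75

For an Itô process dX_t = a(t) dt + b(t) dB_t, the quadratic variation is <X>_t = int_0^t b(s)^2 ds (the drift term does not contribute). Here b(s) = 7*exp(3*s/4)/5, so
  b(s)^2 = 49*exp(3*s/2)/25.
Integrating from 0 to t:
  <X>_t = int_0^t (49*exp(3*s/2)/25) ds = 98*exp(3*t/2)/75 - 98/75.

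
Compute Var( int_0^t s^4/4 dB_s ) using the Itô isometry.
Var = t^9/144

The Itô integral of a deterministic integrand f(s) has mean 0 because each increment f(s) * (B_{s+ds} - B_s) has mean 0. By the Itô isometry:
  Var( int_0^t f(s) dB_s ) = E[ (int_0^t f(s) dB_s)^2 ] = int_0^t f(s)^2 ds.
Here f(s) = s^4/4, so f(s)^2 = s^8/16. Integrate:
  int_0^t (s^8/16) ds = t^9/144.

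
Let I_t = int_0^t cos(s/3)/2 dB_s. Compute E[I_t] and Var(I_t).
E[I_t] = 0; Var(I_t) = t/8 + 3*sin(2*t/3)/16

The Itô integral of a deterministic integrand f(s) has mean 0 because each increment f(s) * (B_{s+ds} - B_s) has mean 0. By the Itô isometry:
  Var( int_0^t f(s) dB_s ) = E[ (int_0^t f(s) dB_s)^2 ] = int_0^t f(s)^2 ds.
Here f(s) = cos(s/3)/2, so f(s)^2 = cos(s/3)^2/4. Integrate:
  int_0^t (cos(s/3)^2/4) ds = t/8 + 3*sin(2*t/3)/16.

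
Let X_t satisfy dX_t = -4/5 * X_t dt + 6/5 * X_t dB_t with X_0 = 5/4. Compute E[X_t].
E[X_t] = 5*exp(-4*t/5)/4

For GBM dX = mu X dt + sigma X dB with X_0 = x_0, apply Itô to Y = log X: dY = (mu - sigma^2/2) dt + sigma dB, so Y_t = log(x_0) + (mu - sigma^2/2) t + sigma B_t and hence X_t = x_0 * exp((mu - sigma^2/2) t + sigma B_t).
With mu = -4/5, sigma = 6/5, x_0 = 5/4, this gives:
  X_t = 5/4 * exp((-38/25) * t + (6/5) * B_t).
Since sigma*B_t ~ Normal(0, sigma^2 t), E[exp(sigma*B_t)] = exp(sigma^2 t / 2); so E[X_t] = x_0 * exp((mu - sigma^2/2) t) * exp(sigma^2 t / 2) = x_0 * exp(mu t) = 5*exp(-4*t/5)/4.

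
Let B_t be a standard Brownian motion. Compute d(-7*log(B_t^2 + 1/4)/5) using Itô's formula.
d(-7*log(B_t^2 + 1/4)/5) = (28*(4*B_t^2 - 1)/(5*(4*B_t^2 + 1)^2)) dt + (-56*B_t/(20*B_t^2 + 5)) dB_t

Itô's formula for f(B_t) gives d f(B_t) = f'(B_t) dB_t + (1/2) f''(B_t) dt. Compute derivatives of f(x) = -7*log(x^2 + 1/4)/5:
  f'(x)  = -56*x/(20*x^2 + 5)
  f''(x) = 56*(4*x^2 - 1)/(5*(4*x^2 + 1)^2)
Substitute x = B_t and multiply the f'' term by 1/2:
  drift     = (1/2) * (56*(4*x^2 - 1)/(5*(4*x^2 + 1)^2)) evaluated at B_t = 28*(4*B_t^2 - 1)/(5*(4*B_t^2 + 1)^2)
  diffusion = (-56*x/(20*x^2 + 5)) evaluated at B_t = -56*B_t/(20*B_t^2 + 5)
Therefore d(-7*log(B_t^2 + 1/4)/5) = (28*(4*B_t^2 - 1)/(5*(4*B_t^2 + 1)^2)) dt + (-56*B_t/(20*B_t^2 + 5)) dB_t.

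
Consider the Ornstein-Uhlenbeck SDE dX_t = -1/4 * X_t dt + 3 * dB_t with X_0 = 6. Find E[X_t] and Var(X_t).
E[X_t] = 6*exp(-t/4); Var(X_t) = 18 - 18*exp(-t/2)

The OU SDE dX = -theta X dt + sigma dB admits the integrating factor exp(theta t): d(exp(theta t) X_t) = sigma exp(theta t) dB_t. Integrating from 0 to t:
  X_t = x_0 * exp(-theta t) + sigma * int_0^t exp(-theta (t-s)) dB_s.
The Itô integral has mean 0 and (by the Itô isometry) variance sigma^2 * int_0^t exp(-2 theta (t - s)) ds = sigma^2 * (1 - exp(-2 theta t)) / (2 theta).
With theta = 1/4, sigma = 3, x_0 = 6:
  E[X_t] = 6 * exp(-1/4 t) = 6*exp(-t/4)
  Var(X_t) = (3)^2 * (1 - exp(-2*1/4 t)) / (2 * 1/4) = 18 - 18*exp(-t/2).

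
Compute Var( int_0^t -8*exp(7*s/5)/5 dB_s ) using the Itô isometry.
Var = 32*exp(14*t/5)/35 - 32/35

The Itô integral of a deterministic integrand f(s) has mean 0 because each increment f(s) * (B_{s+ds} - B_s) has mean 0. By the Itô isometry:
  Var( int_0^t f(s) dB_s ) = E[ (int_0^t f(s) dB_s)^2 ] = int_0^t f(s)^2 ds.
Here f(s) = -8*exp(7*s/5)/5, so f(s)^2 = 64*exp(14*s/5)/25. Integrate:
  int_0^t (64*exp(14*s/5)/25) ds = 32*exp(14*t/5)/35 - 32/35.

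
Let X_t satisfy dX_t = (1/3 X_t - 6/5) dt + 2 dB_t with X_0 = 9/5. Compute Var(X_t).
Var(X_t) = 6*exp(2*t/3) - 6

The variance V(t) = Var(X_t) satisfies V'(t) = 2 a V(t) + c^2 with V(0) = 0 (drift coefficient is linear in X, diffusion is constant). With a = 1/3, c = 2, the solution is
  V(t) = (c^2 / (2 a)) * (exp(2 a t) - 1)
       = (2^2 / (2*(1/3))) * (exp((2/3) t) - 1)
       = 6*exp(2*t/3) - 6.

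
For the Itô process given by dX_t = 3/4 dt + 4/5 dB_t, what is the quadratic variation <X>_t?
<X>_t = 16*t/25

For an Itô process dX_t = a(t) dt + b(t) dB_t, the quadratic variation is <X>_t = int_0^t b(s)^2 ds (the drift term does not contribute). Here b(s) = 4/5, so
  b(s)^2 = 16/25.
Integrating from 0 to t:
  <X>_t = int_0^t (16/25) ds = 16*t/25.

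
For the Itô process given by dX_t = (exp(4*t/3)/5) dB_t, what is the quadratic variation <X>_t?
<X>_t = 3*exp(8*t/3)/200 - 3/200

For an Itô process dX_t = a(t) dt + b(t) dB_t, the quadratic variation is <X>_t = int_0^t b(s)^2 ds (the drift term does not contribute). Here b(s) = exp(4*s/3)/5, so
  b(s)^2 = exp(8*s/3)/25.
Integrating from 0 to t:
  <X>_t = int_0^t (exp(8*s/3)/25) ds = 3*exp(8*t/3)/200 - 3/200.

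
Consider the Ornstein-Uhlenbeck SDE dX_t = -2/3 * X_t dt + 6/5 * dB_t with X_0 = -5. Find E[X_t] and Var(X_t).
E[X_t] = -5*exp(-2*t/3); Var(X_t) = 27/25 - 27*exp(-4*t/3)/25

The OU SDE dX = -theta X dt + sigma dB admits the integrating factor exp(theta t): d(exp(theta t) X_t) = sigma exp(theta t) dB_t. Integrating from 0 to t:
  X_t = x_0 * exp(-theta t) + sigma * int_0^t exp(-theta (t-s)) dB_s.
The Itô integral has mean 0 and (by the Itô isometry) variance sigma^2 * int_0^t exp(-2 theta (t - s)) ds = sigma^2 * (1 - exp(-2 theta t)) / (2 theta).
With theta = 2/3, sigma = 6/5, x_0 = -5:
  E[X_t] = -5 * exp(-2/3 t) = -5*exp(-2*t/3)
  Var(X_t) = (6/5)^2 * (1 - exp(-2*2/3 t)) / (2 * 2/3) = 27/25 - 27*exp(-4*t/3)/25.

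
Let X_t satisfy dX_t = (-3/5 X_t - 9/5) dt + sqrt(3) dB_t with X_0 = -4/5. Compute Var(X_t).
Var(X_t) = 5/2 - 5*exp(-6*t/5)/2

The variance V(t) = Var(X_t) satisfies V'(t) = 2 a V(t) + c^2 with V(0) = 0 (drift coefficient is linear in X, diffusion is constant). With a = -3/5, c = sqrt(3), the solution is
  V(t) = (c^2 / (2 a)) * (exp(2 a t) - 1)
       = (sqrt(3)^2 / (2*(-3/5))) * (exp((-6/5) t) - 1)
       = 5/2 - 5*exp(-6*t/5)/2.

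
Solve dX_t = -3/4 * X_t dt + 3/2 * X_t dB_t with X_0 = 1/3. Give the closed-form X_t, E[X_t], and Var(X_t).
X_t = 1/3 * exp((-15/8) t + (3/2) B_t); E[X_t] = exp(-3*t/4)/3; Var(X_t) = (exp(9*t/4) - 1)*exp(-3*t/2)/9

For GBM dX = mu X dt + sigma X dB with X_0 = x_0, apply Itô to Y = log X: dY = (mu - sigma^2/2) dt + sigma dB, so Y_t = log(x_0) + (mu - sigma^2/2) t + sigma B_t and hence X_t = x_0 * exp((mu - sigma^2/2) t + sigma B_t).
With mu = -3/4, sigma = 3/2, x_0 = 1/3, this gives:
  X_t = 1/3 * exp((-15/8) * t + (3/2) * B_t).
Since sigma*B_t ~ Normal(0, sigma^2 t), E[exp(sigma*B_t)] = exp(sigma^2 t / 2); so E[X_t] = x_0 * exp((mu - sigma^2/2) t) * exp(sigma^2 t / 2) = x_0 * exp(mu t) = exp(-3*t/4)/3.
Var(X_t) = E[X_t^2] - (E[X_t])^2 = x_0^2 * exp(2 mu t) * (exp(sigma^2 t) - 1) = (exp(9*t/4) - 1)*exp(-3*t/2)/9.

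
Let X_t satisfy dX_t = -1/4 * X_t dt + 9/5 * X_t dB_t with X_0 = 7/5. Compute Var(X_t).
Var(X_t) = (49*exp(81*t/25) - 49)*exp(-t/2)/25

For GBM dX = mu X dt + sigma X dB with X_0 = x_0, apply Itô to Y = log X: dY = (mu - sigma^2/2) dt + sigma dB, so Y_t = log(x_0) + (mu - sigma^2/2) t + sigma B_t and hence X_t = x_0 * exp((mu - sigma^2/2) t + sigma B_t).
With mu = -1/4, sigma = 9/5, x_0 = 7/5, this gives:
  X_t = 7/5 * exp((-187/100) * t + (9/5) * B_t).
Since sigma*B_t ~ Normal(0, sigma^2 t), E[exp(sigma*B_t)] = exp(sigma^2 t / 2); so E[X_t] = x_0 * exp((mu - sigma^2/2) t) * exp(sigma^2 t / 2) = x_0 * exp(mu t) = 7*exp(-t/4)/5.
Var(X_t) = E[X_t^2] - (E[X_t])^2 = x_0^2 * exp(2 mu t) * (exp(sigma^2 t) - 1) = (49*exp(81*t/25) - 49)*exp(-t/2)/25.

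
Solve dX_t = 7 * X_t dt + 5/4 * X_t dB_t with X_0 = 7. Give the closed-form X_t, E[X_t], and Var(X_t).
X_t = 7 * exp((199/32) t + (5/4) B_t); E[X_t] = 7*exp(7*t); Var(X_t) = 49*(exp(25*t/16) - 1)*exp(14*t)

For GBM dX = mu X dt + sigma X dB with X_0 = x_0, apply Itô to Y = log X: dY = (mu - sigma^2/2) dt + sigma dB, so Y_t = log(x_0) + (mu - sigma^2/2) t + sigma B_t and hence X_t = x_0 * exp((mu - sigma^2/2) t + sigma B_t).
With mu = 7, sigma = 5/4, x_0 = 7, this gives:
  X_t = 7 * exp((199/32) * t + (5/4) * B_t).
Since sigma*B_t ~ Normal(0, sigma^2 t), E[exp(sigma*B_t)] = exp(sigma^2 t / 2); so E[X_t] = x_0 * exp((mu - sigma^2/2) t) * exp(sigma^2 t / 2) = x_0 * exp(mu t) = 7*exp(7*t).
Var(X_t) = E[X_t^2] - (E[X_t])^2 = x_0^2 * exp(2 mu t) * (exp(sigma^2 t) - 1) = 49*(exp(25*t/16) - 1)*exp(14*t).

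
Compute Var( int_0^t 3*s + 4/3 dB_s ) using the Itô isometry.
Var = t*(27*t^2 + 36*t + 16)/9

The Itô integral of a deterministic integrand f(s) has mean 0 because each increment f(s) * (B_{s+ds} - B_s) has mean 0. By the Itô isometry:
  Var( int_0^t f(s) dB_s ) = E[ (int_0^t f(s) dB_s)^2 ] = int_0^t f(s)^2 ds.
Here f(s) = 3*s + 4/3, so f(s)^2 = (9*s + 4)^2/9. Integrate:
  int_0^t ((9*s + 4)^2/9) ds = t*(27*t^2 + 36*t + 16)/9.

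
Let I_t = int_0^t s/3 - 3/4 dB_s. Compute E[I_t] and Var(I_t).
E[I_t] = 0; Var(I_t) = t*(16*t^2 - 108*t + 243)/432

The Itô integral of a deterministic integrand f(s) has mean 0 because each increment f(s) * (B_{s+ds} - B_s) has mean 0. By the Itô isometry:
  Var( int_0^t f(s) dB_s ) = E[ (int_0^t f(s) dB_s)^2 ] = int_0^t f(s)^2 ds.
Here f(s) = s/3 - 3/4, so f(s)^2 = (4*s - 9)^2/144. Integrate:
  int_0^t ((4*s - 9)^2/144) ds = t*(16*t^2 - 108*t + 243)/432.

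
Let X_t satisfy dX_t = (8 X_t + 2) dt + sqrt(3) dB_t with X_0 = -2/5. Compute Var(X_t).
Var(X_t) = 3*exp(16*t)/16 - 3/16

The variance V(t) = Var(X_t) satisfies V'(t) = 2 a V(t) + c^2 with V(0) = 0 (drift coefficient is linear in X, diffusion is constant). With a = 8, c = sqrt(3), the solution is
  V(t) = (c^2 / (2 a)) * (exp(2 a t) - 1)
       = (sqrt(3)^2 / (2*8)) * (exp(16 t) - 1)
       = 3*exp(16*t)/16 - 3/16.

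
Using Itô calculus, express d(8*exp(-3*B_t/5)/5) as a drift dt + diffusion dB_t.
d(8*exp(-3*B_t/5)/5) = (36*exp(-3*B_t/5)/125) dt + (-24*exp(-3*B_t/5)/25) dB_t

Itô's formula for f(B_t) gives d f(B_t) = f'(B_t) dB_t + (1/2) f''(B_t) dt. Compute derivatives of f(x) = 8*exp(-3*x/5)/5:
  f'(x)  = -24*exp(-3*x/5)/25
  f''(x) = 72*exp(-3*x/5)/125
Substitute x = B_t and multiply the f'' term by 1/2:
  drift     = (1/2) * (72*exp(-3*x/5)/125) evaluated at B_t = 36*exp(-3*B_t/5)/125
  diffusion = (-24*exp(-3*x/5)/25) evaluated at B_t = -24*exp(-3*B_t/5)/25
Therefore d(8*exp(-3*B_t/5)/5) = (36*exp(-3*B_t/5)/125) dt + (-24*exp(-3*B_t/5)/25) dB_t.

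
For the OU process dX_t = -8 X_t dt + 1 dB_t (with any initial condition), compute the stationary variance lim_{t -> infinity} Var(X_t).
lim Var(X_t) = 1/16

The OU SDE dX = -theta X dt + sigma dB admits the integrating factor exp(theta t): d(exp(theta t) X_t) = sigma exp(theta t) dB_t. Integrating from 0 to t gives X_t = x_0 * exp(-theta t) + sigma * int_0^t exp(-theta (t-s)) dB_s for any initial x_0. The Itô integral has variance (by the Itô isometry) sigma^2 * int_0^t exp(-2 theta (t - s)) ds = sigma^2 * (1 - exp(-2 theta t)) / (2 theta), independent of x_0.
With theta = 8, sigma = 1:
  Var(X_t) = (1)^2 * (1 - exp(-2*8 t)) / (2 * 8) = 1/16 - exp(-16*t)/16.
As t -> infinity, exp(-2*8 t) -> 0, so the stationary variance is sigma^2 / (2 theta) = 1/16.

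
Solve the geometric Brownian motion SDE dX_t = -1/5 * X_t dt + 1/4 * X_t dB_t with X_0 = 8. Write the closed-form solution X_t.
X_t = 8 * exp((-37/160) * t + (1/4) * B_t)

For GBM dX = mu X dt + sigma X dB with X_0 = x_0, apply Itô to Y = log X: dY = (mu - sigma^2/2) dt + sigma dB, so Y_t = log(x_0) + (mu - sigma^2/2) t + sigma B_t and hence X_t = x_0 * exp((mu - sigma^2/2) t + sigma B_t).
With mu = -1/5, sigma = 1/4, x_0 = 8, this gives:
  X_t = 8 * exp((-37/160) * t + (1/4) * B_t).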